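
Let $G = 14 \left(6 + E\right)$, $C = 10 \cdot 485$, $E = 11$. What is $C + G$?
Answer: $5088$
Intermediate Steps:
$C = 4850$
$G = 238$ ($G = 14 \left(6 + 11\right) = 14 \cdot 17 = 238$)
$C + G = 4850 + 238 = 5088$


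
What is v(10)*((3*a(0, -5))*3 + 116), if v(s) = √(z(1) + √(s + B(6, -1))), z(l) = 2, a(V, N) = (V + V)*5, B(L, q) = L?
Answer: 116*√6 ≈ 284.14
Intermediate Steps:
a(V, N) = 10*V (a(V, N) = (2*V)*5 = 10*V)
v(s) = √(2 + √(6 + s)) (v(s) = √(2 + √(s + 6)) = √(2 + √(6 + s)))
v(10)*((3*a(0, -5))*3 + 116) = √(2 + √(6 + 10))*((3*(10*0))*3 + 116) = √(2 + √16)*((3*0)*3 + 116) = √(2 + 4)*(0*3 + 116) = √6*(0 + 116) = √6*116 = 116*√6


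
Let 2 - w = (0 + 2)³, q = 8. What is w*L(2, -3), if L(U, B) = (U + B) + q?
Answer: -42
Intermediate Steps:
L(U, B) = 8 + B + U (L(U, B) = (U + B) + 8 = (B + U) + 8 = 8 + B + U)
w = -6 (w = 2 - (0 + 2)³ = 2 - 1*2³ = 2 - 1*8 = 2 - 8 = -6)
w*L(2, -3) = -6*(8 - 3 + 2) = -6*7 = -42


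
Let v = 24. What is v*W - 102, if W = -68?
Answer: -1734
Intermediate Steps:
v*W - 102 = 24*(-68) - 102 = -1632 - 102 = -1734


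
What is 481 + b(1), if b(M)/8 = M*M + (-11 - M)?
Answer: 393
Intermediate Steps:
b(M) = -88 - 8*M + 8*M**2 (b(M) = 8*(M*M + (-11 - M)) = 8*(M**2 + (-11 - M)) = 8*(-11 + M**2 - M) = -88 - 8*M + 8*M**2)
481 + b(1) = 481 + (-88 - 8*1 + 8*1**2) = 481 + (-88 - 8 + 8*1) = 481 + (-88 - 8 + 8) = 481 - 88 = 393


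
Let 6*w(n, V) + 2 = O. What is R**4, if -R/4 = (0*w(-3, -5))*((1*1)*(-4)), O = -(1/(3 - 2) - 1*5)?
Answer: 0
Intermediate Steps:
O = 4 (O = -(1/1 - 5) = -(1 - 5) = -1*(-4) = 4)
w(n, V) = 1/3 (w(n, V) = -1/3 + (1/6)*4 = -1/3 + 2/3 = 1/3)
R = 0 (R = -4*0*(1/3)*(1*1)*(-4) = -0*1*(-4) = -0*(-4) = -4*0 = 0)
R**4 = 0**4 = 0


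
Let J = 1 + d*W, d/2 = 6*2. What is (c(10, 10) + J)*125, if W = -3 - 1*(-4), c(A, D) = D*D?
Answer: 15625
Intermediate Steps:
d = 24 (d = 2*(6*2) = 2*12 = 24)
c(A, D) = D²
W = 1 (W = -3 + 4 = 1)
J = 25 (J = 1 + 24*1 = 1 + 24 = 25)
(c(10, 10) + J)*125 = (10² + 25)*125 = (100 + 25)*125 = 125*125 = 15625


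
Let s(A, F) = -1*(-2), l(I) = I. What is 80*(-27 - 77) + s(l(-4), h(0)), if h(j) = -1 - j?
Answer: -8318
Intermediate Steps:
s(A, F) = 2
80*(-27 - 77) + s(l(-4), h(0)) = 80*(-27 - 77) + 2 = 80*(-104) + 2 = -8320 + 2 = -8318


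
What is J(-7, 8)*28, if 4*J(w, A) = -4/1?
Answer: -28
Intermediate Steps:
J(w, A) = -1 (J(w, A) = (-4/1)/4 = (-4*1)/4 = (¼)*(-4) = -1)
J(-7, 8)*28 = -1*28 = -28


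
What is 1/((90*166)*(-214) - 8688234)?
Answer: -1/11885394 ≈ -8.4137e-8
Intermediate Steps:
1/((90*166)*(-214) - 8688234) = 1/(14940*(-214) - 8688234) = 1/(-3197160 - 8688234) = 1/(-11885394) = -1/11885394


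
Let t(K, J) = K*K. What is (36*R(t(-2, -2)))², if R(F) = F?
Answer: 20736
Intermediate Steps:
t(K, J) = K²
(36*R(t(-2, -2)))² = (36*(-2)²)² = (36*4)² = 144² = 20736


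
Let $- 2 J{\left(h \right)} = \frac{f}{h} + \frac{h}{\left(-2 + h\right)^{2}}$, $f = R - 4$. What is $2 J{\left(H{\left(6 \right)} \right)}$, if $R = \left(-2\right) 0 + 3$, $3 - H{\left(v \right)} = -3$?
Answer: $- \frac{5}{24} \approx -0.20833$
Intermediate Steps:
$H{\left(v \right)} = 6$ ($H{\left(v \right)} = 3 - -3 = 3 + 3 = 6$)
$R = 3$ ($R = 0 + 3 = 3$)
$f = -1$ ($f = 3 - 4 = -1$)
$J{\left(h \right)} = \frac{1}{2 h} - \frac{h}{2 \left(-2 + h\right)^{2}}$ ($J{\left(h \right)} = - \frac{- \frac{1}{h} + \frac{h}{\left(-2 + h\right)^{2}}}{2} = \frac{1}{2 h} - \frac{h}{2 \left(-2 + h\right)^{2}}$)
$2 J{\left(H{\left(6 \right)} \right)} = 2 \frac{2 \left(1 - 6\right)}{6 \left(4 + 6^{2} - 24\right)} = 2 \cdot 2 \cdot \frac{1}{6} \frac{1}{4 + 36 - 24} \left(1 - 6\right) = 2 \cdot 2 \cdot \frac{1}{6} \cdot \frac{1}{16} \left(-5\right) = 2 \left(- \frac{5}{48}\right) = - \frac{5}{24}$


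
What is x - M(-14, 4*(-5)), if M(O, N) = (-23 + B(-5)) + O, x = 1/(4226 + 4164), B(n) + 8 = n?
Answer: 419501/8390 ≈ 50.000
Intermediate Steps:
B(n) = -8 + n
x = 1/8390 ≈ 0.00011919
M(O, N) = -36 + O (M(O, N) = (-23 + (-8 - 5)) + O = (-23 - 13) + O = -36 + O)
x - M(-14, 4*(-5)) = 1/8390 - (-36 - 14) = 1/8390 - 1*(-50) = 1/8390 + 50 = 419501/8390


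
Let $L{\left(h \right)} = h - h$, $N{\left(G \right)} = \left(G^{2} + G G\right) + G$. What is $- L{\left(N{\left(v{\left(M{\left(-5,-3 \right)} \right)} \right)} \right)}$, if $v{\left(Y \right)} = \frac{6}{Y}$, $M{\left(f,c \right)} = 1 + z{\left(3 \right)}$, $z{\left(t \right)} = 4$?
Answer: $0$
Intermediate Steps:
$M{\left(f,c \right)} = 5$ ($M{\left(f,c \right)} = 1 + 4 = 5$)
$N{\left(G \right)} = G + 2 G^{2}$ ($N{\left(G \right)} = \left(G^{2} + G^{2}\right) + G = 2 G^{2} + G = G + 2 G^{2}$)
$L{\left(h \right)} = 0$
$- L{\left(N{\left(v{\left(M{\left(-5,-3 \right)} \right)} \right)} \right)} = \left(-1\right) 0 = 0$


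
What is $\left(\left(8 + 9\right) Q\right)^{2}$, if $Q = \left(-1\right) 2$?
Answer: $1156$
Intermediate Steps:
$Q = -2$
$\left(\left(8 + 9\right) Q\right)^{2} = \left(\left(8 + 9\right) \left(-2\right)\right)^{2} = \left(17 \left(-2\right)\right)^{2} = \left(-34\right)^{2} = 1156$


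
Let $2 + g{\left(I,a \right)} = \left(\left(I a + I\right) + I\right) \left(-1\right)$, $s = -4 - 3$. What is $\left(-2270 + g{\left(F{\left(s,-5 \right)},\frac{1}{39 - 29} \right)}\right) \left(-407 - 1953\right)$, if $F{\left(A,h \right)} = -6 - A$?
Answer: $5366876$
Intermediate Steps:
$s = -7$ ($s = -4 - 3 = -7$)
$g{\left(I,a \right)} = -2 - 2 I - I a$ ($g{\left(I,a \right)} = -2 + \left(\left(I a + I\right) + I\right) \left(-1\right) = -2 + \left(\left(I + I a\right) + I\right) \left(-1\right) = -2 + \left(2 I + I a\right) \left(-1\right) = -2 - \left(2 I + I a\right) = -2 - 2 I - I a$)
$\left(-2270 + g{\left(F{\left(s,-5 \right)},\frac{1}{39 - 29} \right)}\right) \left(-407 - 1953\right) = \left(-2270 - \left(2 + 2 \left(-6 - -7\right) + \frac{-6 - -7}{39 - 29}\right)\right) \left(-407 - 1953\right) = \left(-2270 - \left(2 + 2 \left(-6 + 7\right) + \frac{-6 + 7}{10}\right)\right) \left(-2360\right) = \left(-2270 - \left(4 + \frac{1}{10}\right)\right) \left(-2360\right) = \left(-2270 - \frac{41}{10}\right) \left(-2360\right) = \left(- \frac{22741}{10}\right) \left(-2360\right) = 5366876$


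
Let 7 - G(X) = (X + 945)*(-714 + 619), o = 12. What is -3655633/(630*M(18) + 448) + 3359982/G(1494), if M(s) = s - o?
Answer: -104106003725/122459792 ≈ -850.12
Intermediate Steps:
G(X) = 89782 + 95*X (G(X) = 7 - (X + 945)*(-714 + 619) = 7 - (945 + X)*(-95) = 7 - (-89775 - 95*X) = 7 + (89775 + 95*X) = 89782 + 95*X)
M(s) = -12 + s (M(s) = s - 1*12 = s - 12 = -12 + s)
-3655633/(630*M(18) + 448) + 3359982/G(1494) = -3655633/(630*(-12 + 18) + 448) + 3359982/(89782 + 95*1494) = -3655633/(630*6 + 448) + 3359982/(89782 + 141930) = -3655633/(3780 + 448) + 3359982/231712 = -3655633/4228 + 3359982*(1/231712) = -3655633*1/4228 + 1679991/115856 = -3655633/4228 + 1679991/115856 = -104106003725/122459792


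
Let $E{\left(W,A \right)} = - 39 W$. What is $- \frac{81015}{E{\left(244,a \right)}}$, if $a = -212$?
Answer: $\frac{27005}{3172} \approx 8.5135$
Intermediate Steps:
$- \frac{81015}{E{\left(244,a \right)}} = - \frac{81015}{\left(-39\right) 244} = - \frac{81015}{-9516} = \left(-81015\right) \left(- \frac{1}{9516}\right) = \frac{27005}{3172}$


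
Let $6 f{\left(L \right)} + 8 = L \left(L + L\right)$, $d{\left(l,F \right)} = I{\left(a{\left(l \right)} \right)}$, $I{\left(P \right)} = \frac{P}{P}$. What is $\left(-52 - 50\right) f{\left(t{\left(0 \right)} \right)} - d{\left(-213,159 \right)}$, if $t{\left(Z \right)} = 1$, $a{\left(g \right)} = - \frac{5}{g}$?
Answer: $101$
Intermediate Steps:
$I{\left(P \right)} = 1$
$d{\left(l,F \right)} = 1$
$f{\left(L \right)} = - \frac{4}{3} + \frac{L^{2}}{3}$ ($f{\left(L \right)} = - \frac{4}{3} + \frac{L \left(L + L\right)}{6} = - \frac{4}{3} + \frac{L 2 L}{6} = - \frac{4}{3} + \frac{2 L^{2}}{6} = - \frac{4}{3} + \frac{L^{2}}{3}$)
$\left(-52 - 50\right) f{\left(t{\left(0 \right)} \right)} - d{\left(-213,159 \right)} = \left(-52 - 50\right) \left(- \frac{4}{3} + \frac{1^{2}}{3}\right) - 1 = - 102 \left(- \frac{4}{3} + \frac{1}{3} \cdot 1\right) - 1 = - 102 \left(- \frac{4}{3} + \frac{1}{3}\right) - 1 = \left(-102\right) \left(-1\right) - 1 = 102 - 1 = 101$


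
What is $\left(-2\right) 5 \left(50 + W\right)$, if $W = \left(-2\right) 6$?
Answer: $-380$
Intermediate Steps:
$W = -12$
$\left(-2\right) 5 \left(50 + W\right) = \left(-2\right) 5 \left(50 - 12\right) = \left(-10\right) 38 = -380$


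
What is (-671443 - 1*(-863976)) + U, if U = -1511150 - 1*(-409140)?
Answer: -909477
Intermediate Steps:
U = -1102010 (U = -1511150 + 409140 = -1102010)
(-671443 - 1*(-863976)) + U = (-671443 - 1*(-863976)) - 1102010 = (-671443 + 863976) - 1102010 = 192533 - 1102010 = -909477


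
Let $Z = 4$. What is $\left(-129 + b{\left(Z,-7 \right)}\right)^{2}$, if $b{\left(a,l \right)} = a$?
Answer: $15625$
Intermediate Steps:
$\left(-129 + b{\left(Z,-7 \right)}\right)^{2} = \left(-129 + 4\right)^{2} = \left(-125\right)^{2} = 15625$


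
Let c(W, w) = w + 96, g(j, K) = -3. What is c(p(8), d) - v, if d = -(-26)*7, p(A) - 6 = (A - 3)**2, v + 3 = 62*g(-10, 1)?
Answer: 467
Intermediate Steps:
v = -189 (v = -3 + 62*(-3) = -3 - 186 = -189)
p(A) = 6 + (-3 + A)**2 (p(A) = 6 + (A - 3)**2 = 6 + (-3 + A)**2)
d = 182 (d = -1*(-182) = 182)
c(W, w) = 96 + w
c(p(8), d) - v = (96 + 182) - 1*(-189) = 278 + 189 = 467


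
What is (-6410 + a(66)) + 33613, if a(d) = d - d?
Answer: 27203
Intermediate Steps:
a(d) = 0
(-6410 + a(66)) + 33613 = (-6410 + 0) + 33613 = -6410 + 33613 = 27203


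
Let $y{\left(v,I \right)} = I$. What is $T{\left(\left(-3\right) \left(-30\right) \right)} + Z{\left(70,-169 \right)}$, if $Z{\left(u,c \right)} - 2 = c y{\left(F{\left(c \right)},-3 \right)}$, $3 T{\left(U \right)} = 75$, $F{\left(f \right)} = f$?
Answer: $534$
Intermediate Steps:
$T{\left(U \right)} = 25$ ($T{\left(U \right)} = \frac{1}{3} \cdot 75 = 25$)
$Z{\left(u,c \right)} = 2 - 3 c$ ($Z{\left(u,c \right)} = 2 + c \left(-3\right) = 2 - 3 c$)
$T{\left(\left(-3\right) \left(-30\right) \right)} + Z{\left(70,-169 \right)} = 25 + \left(2 - -507\right) = 25 + \left(2 + 507\right) = 25 + 509 = 534$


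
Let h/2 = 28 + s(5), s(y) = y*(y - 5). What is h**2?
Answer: 3136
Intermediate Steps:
s(y) = y*(-5 + y)
h = 56 (h = 2*(28 + 5*(-5 + 5)) = 2*(28 + 5*0) = 2*(28 + 0) = 2*28 = 56)
h**2 = 56**2 = 3136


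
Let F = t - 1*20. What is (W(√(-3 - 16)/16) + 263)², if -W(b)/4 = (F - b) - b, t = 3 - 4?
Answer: (694 + I*√19)²/4 ≈ 1.204e+5 + 1512.5*I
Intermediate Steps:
t = -1
F = -21 (F = -1 - 1*20 = -1 - 20 = -21)
W(b) = 84 + 8*b (W(b) = -4*((-21 - b) - b) = -4*(-21 - 2*b) = 84 + 8*b)
(W(√(-3 - 16)/16) + 263)² = ((84 + 8*(√(-3 - 16)/16)) + 263)² = ((84 + 8*(√(-19)*(1/16))) + 263)² = ((84 + 8*((I*√19)*(1/16))) + 263)² = ((84 + 8*(I*√19/16)) + 263)² = ((84 + I*√19/2) + 263)² = (347 + I*√19/2)²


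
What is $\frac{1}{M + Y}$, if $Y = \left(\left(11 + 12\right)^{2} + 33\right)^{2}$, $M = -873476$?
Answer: $- \frac{1}{557632} \approx -1.7933 \cdot 10^{-6}$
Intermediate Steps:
$Y = 315844$ ($Y = \left(23^{2} + 33\right)^{2} = \left(529 + 33\right)^{2} = 562^{2} = 315844$)
$\frac{1}{M + Y} = \frac{1}{-873476 + 315844} = \frac{1}{-557632} = - \frac{1}{557632}$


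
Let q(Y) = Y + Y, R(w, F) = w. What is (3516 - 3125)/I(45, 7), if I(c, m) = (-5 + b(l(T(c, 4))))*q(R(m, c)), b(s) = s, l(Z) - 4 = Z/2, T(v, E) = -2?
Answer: -391/28 ≈ -13.964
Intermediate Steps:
l(Z) = 4 + Z/2
q(Y) = 2*Y
I(c, m) = -4*m (I(c, m) = (-5 + (4 + (½)*(-2)))*(2*m) = (-5 + (4 - 1))*(2*m) = (-5 + 3)*(2*m) = -4*m)
(3516 - 3125)/I(45, 7) = (3516 - 3125)/((-4*7)) = 391/(-28) = 391*(-1/28) = -391/28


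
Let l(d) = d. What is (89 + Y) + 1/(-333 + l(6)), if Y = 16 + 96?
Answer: 65726/327 ≈ 201.00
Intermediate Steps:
Y = 112
(89 + Y) + 1/(-333 + l(6)) = (89 + 112) + 1/(-333 + 6) = 201 + 1/(-327) = 201 - 1/327 = 65726/327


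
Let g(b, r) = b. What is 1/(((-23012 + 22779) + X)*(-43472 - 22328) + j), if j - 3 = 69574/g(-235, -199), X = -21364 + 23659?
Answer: -235/31884774869 ≈ -7.3703e-9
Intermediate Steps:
X = 2295
j = -68869/235 (j = 3 + 69574/(-235) = 3 + 69574*(-1/235) = 3 - 69574/235 = -68869/235 ≈ -293.06)
1/(((-23012 + 22779) + X)*(-43472 - 22328) + j) = 1/(((-23012 + 22779) + 2295)*(-43472 - 22328) - 68869/235) = 1/((-233 + 2295)*(-65800) - 68869/235) = 1/(2062*(-65800) - 68869/235) = 1/(-135679600 - 68869/235) = 1/(-31884774869/235) = -235/31884774869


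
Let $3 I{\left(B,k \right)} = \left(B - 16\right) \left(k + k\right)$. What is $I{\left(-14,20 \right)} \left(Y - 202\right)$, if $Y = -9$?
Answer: $84400$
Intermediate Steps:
$I{\left(B,k \right)} = \frac{2 k \left(-16 + B\right)}{3}$ ($I{\left(B,k \right)} = \frac{\left(B - 16\right) \left(k + k\right)}{3} = \frac{\left(-16 + B\right) 2 k}{3} = \frac{2 k \left(-16 + B\right)}{3}$)
$I{\left(-14,20 \right)} \left(Y - 202\right) = \frac{2}{3} \cdot 20 \left(-16 - 14\right) \left(-9 - 202\right) = \frac{2}{3} \cdot 20 \left(-30\right) \left(-211\right) = \left(-400\right) \left(-211\right) = 84400$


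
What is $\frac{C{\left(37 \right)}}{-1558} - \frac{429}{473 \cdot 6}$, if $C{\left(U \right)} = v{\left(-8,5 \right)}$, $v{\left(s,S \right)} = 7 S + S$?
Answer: $- \frac{11847}{66994} \approx -0.17684$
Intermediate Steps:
$v{\left(s,S \right)} = 8 S$
$C{\left(U \right)} = 40$ ($C{\left(U \right)} = 8 \cdot 5 = 40$)
$\frac{C{\left(37 \right)}}{-1558} - \frac{429}{473 \cdot 6} = \frac{40}{-1558} - \frac{429}{473 \cdot 6} = 40 \left(- \frac{1}{1558}\right) - \frac{429}{2838} = - \frac{20}{779} - \frac{13}{86} = - \frac{11847}{66994}$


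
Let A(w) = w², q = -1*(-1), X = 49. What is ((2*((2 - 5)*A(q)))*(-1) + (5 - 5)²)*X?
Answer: 294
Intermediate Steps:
q = 1
((2*((2 - 5)*A(q)))*(-1) + (5 - 5)²)*X = ((2*((2 - 5)*1²))*(-1) + (5 - 5)²)*49 = ((2*(-3*1))*(-1) + 0²)*49 = ((2*(-3))*(-1) + 0)*49 = (-6*(-1) + 0)*49 = (6 + 0)*49 = 6*49 = 294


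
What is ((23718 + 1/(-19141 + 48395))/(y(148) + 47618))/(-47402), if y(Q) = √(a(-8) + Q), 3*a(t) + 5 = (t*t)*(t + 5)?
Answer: -49559364884271/4716452529267987350 + 693846373*√741/9432905058535974700 ≈ -1.0506e-5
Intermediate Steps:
a(t) = -5/3 + t²*(5 + t)/3 (a(t) = -5/3 + ((t*t)*(t + 5))/3 = -5/3 + (t²*(5 + t))/3 = -5/3 + t²*(5 + t)/3)
y(Q) = √(-197/3 + Q) (y(Q) = √((-5/3 + (⅓)*(-8)³ + (5/3)*(-8)²) + Q) = √((-5/3 + (⅓)*(-512) + (5/3)*64) + Q) = √((-5/3 - 512/3 + 320/3) + Q) = √(-197/3 + Q))
((23718 + 1/(-19141 + 48395))/(y(148) + 47618))/(-47402) = ((23718 + 1/(-19141 + 48395))/(√(-591 + 9*148)/3 + 47618))/(-47402) = ((23718 + 1/29254)/(√(-591 + 1332)/3 + 47618))*(-1/47402) = ((23718 + 1/29254)/(√741/3 + 47618))*(-1/47402) = (693846373/(29254*(47618 + √741/3)))*(-1/47402) = -693846373/(1386698108*(47618 + √741/3))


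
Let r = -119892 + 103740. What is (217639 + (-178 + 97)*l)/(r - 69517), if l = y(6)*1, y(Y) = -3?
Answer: -217882/85669 ≈ -2.5433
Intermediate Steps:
r = -16152
l = -3 (l = -3*1 = -3)
(217639 + (-178 + 97)*l)/(r - 69517) = (217639 + (-178 + 97)*(-3))/(-16152 - 69517) = (217639 - 81*(-3))/(-85669) = (217639 + 243)*(-1/85669) = 217882*(-1/85669) = -217882/85669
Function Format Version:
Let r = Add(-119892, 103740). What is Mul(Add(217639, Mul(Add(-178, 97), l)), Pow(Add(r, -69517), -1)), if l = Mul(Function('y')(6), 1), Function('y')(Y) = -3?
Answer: Rational(-217882, 85669) ≈ -2.5433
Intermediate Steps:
r = -16152
l = -3 (l = Mul(-3, 1) = -3)
Mul(Add(217639, Mul(Add(-178, 97), l)), Pow(Add(r, -69517), -1)) = Mul(Add(217639, Mul(Add(-178, 97), -3)), Pow(Add(-16152, -69517), -1)) = Mul(Add(217639, Mul(-81, -3)), Pow(-85669, -1)) = Mul(Add(217639, 243), Rational(-1, 85669)) = Mul(217882, Rational(-1, 85669)) = Rational(-217882, 85669)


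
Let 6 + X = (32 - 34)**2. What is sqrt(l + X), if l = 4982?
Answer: 2*sqrt(1245) ≈ 70.569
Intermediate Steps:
X = -2 (X = -6 + (32 - 34)**2 = -6 + (-2)**2 = -6 + 4 = -2)
sqrt(l + X) = sqrt(4982 - 2) = sqrt(4980) = 2*sqrt(1245)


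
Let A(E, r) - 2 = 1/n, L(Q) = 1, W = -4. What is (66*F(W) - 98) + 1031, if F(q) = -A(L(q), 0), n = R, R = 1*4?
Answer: 1569/2 ≈ 784.50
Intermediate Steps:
R = 4
n = 4
A(E, r) = 9/4 (A(E, r) = 2 + 1/4 = 2 + ¼ = 9/4)
F(q) = -9/4 (F(q) = -1*9/4 = -9/4)
(66*F(W) - 98) + 1031 = (66*(-9/4) - 98) + 1031 = (-297/2 - 98) + 1031 = -493/2 + 1031 = 1569/2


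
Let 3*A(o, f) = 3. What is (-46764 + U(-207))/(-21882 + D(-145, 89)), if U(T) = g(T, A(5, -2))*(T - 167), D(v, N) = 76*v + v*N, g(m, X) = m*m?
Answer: 5357430/15269 ≈ 350.87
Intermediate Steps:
A(o, f) = 1 (A(o, f) = (⅓)*3 = 1)
g(m, X) = m²
D(v, N) = 76*v + N*v
U(T) = T²*(-167 + T) (U(T) = T²*(T - 167) = T²*(-167 + T))
(-46764 + U(-207))/(-21882 + D(-145, 89)) = (-46764 + (-207)²*(-167 - 207))/(-21882 - 145*(76 + 89)) = (-46764 + 42849*(-374))/(-21882 - 145*165) = (-46764 - 16025526)/(-21882 - 23925) = -16072290/(-45807) = -16072290*(-1/45807) = 5357430/15269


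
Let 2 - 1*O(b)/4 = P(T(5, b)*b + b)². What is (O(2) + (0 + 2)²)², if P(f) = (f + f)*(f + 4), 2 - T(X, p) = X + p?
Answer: 268042384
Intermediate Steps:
T(X, p) = 2 - X - p (T(X, p) = 2 - (X + p) = 2 + (-X - p) = 2 - X - p)
P(f) = 2*f*(4 + f) (P(f) = (2*f)*(4 + f) = 2*f*(4 + f))
O(b) = 8 - 16*(b + b*(-3 - b))²*(4 + b + b*(-3 - b))² (O(b) = 8 - 4*4*(4 + ((2 - 1*5 - b)*b + b))²*((2 - 1*5 - b)*b + b)² = 8 - 4*4*(4 + ((2 - 5 - b)*b + b))²*((2 - 5 - b)*b + b)² = 8 - 4*4*(4 + ((-3 - b)*b + b))²*((-3 - b)*b + b)² = 8 - 4*4*(4 + (b*(-3 - b) + b))²*(b*(-3 - b) + b)² = 8 - 4*4*(4 + (b + b*(-3 - b)))²*(b + b*(-3 - b))² = 8 - 4*4*(b + b*(-3 - b))²*(4 + b + b*(-3 - b))² = 8 - 16*(b + b*(-3 - b))²*(4 + b + b*(-3 - b))²)
(O(2) + (0 + 2)²)² = ((8 - 16*2²*(-4 + 2*(2 + 2))²*(2 + 2)²) + (0 + 2)²)² = ((8 - 16*4*(-4 + 2*4)²*4²) + 2²)² = ((8 - 16*4*(-4 + 8)²*16) + 4)² = ((8 - 16*4*4²*16) + 4)² = ((8 - 16*4*16*16) + 4)² = ((8 - 16384) + 4)² = (-16376 + 4)² = (-16372)² = 268042384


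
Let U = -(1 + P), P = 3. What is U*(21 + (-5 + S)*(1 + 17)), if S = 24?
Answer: -1452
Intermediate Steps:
U = -4 (U = -(1 + 3) = -1*4 = -4)
U*(21 + (-5 + S)*(1 + 17)) = -4*(21 + (-5 + 24)*(1 + 17)) = -4*(21 + 19*18) = -4*(21 + 342) = -4*363 = -1452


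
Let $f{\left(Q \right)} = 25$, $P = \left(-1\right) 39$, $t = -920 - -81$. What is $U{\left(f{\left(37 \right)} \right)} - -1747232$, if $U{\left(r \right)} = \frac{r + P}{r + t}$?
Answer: $\frac{711123431}{407} \approx 1.7472 \cdot 10^{6}$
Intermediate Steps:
$t = -839$ ($t = -920 + 81 = -839$)
$P = -39$
$U{\left(r \right)} = \frac{-39 + r}{-839 + r}$ ($U{\left(r \right)} = \frac{r - 39}{r - 839} = \frac{-39 + r}{-839 + r}$)
$U{\left(f{\left(37 \right)} \right)} - -1747232 = \frac{-39 + 25}{-839 + 25} - -1747232 = \frac{1}{-814} \left(-14\right) + 1747232 = \left(- \frac{1}{814}\right) \left(-14\right) + 1747232 = \frac{7}{407} + 1747232 = \frac{711123431}{407}$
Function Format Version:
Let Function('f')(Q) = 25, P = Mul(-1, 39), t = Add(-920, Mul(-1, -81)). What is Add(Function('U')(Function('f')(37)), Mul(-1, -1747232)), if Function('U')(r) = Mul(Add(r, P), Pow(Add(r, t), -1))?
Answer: Rational(711123431, 407) ≈ 1.7472e+6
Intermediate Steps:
t = -839 (t = Add(-920, 81) = -839)
P = -39
Function('U')(r) = Mul(Pow(Add(-839, r), -1), Add(-39, r)) (Function('U')(r) = Mul(Add(r, -39), Pow(Add(r, -839), -1)) = Mul(Add(-39, r), Pow(Add(-839, r), -1)) = Mul(Pow(Add(-839, r), -1), Add(-39, r)))
Add(Function('U')(Function('f')(37)), Mul(-1, -1747232)) = Add(Mul(Pow(Add(-839, 25), -1), Add(-39, 25)), Mul(-1, -1747232)) = Add(Mul(Pow(-814, -1), -14), 1747232) = Add(Mul(Rational(-1, 814), -14), 1747232) = Add(Rational(7, 407), 1747232) = Rational(711123431, 407)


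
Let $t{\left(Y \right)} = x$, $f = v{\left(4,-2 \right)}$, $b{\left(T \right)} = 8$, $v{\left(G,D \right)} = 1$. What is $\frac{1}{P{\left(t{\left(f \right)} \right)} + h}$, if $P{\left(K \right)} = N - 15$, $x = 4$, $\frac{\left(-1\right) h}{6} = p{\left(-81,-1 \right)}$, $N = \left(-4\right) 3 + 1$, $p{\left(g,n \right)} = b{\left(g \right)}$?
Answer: $- \frac{1}{74} \approx -0.013514$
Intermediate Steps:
$p{\left(g,n \right)} = 8$
$N = -11$ ($N = -12 + 1 = -11$)
$h = -48$ ($h = \left(-6\right) 8 = -48$)
$f = 1$
$t{\left(Y \right)} = 4$
$P{\left(K \right)} = -26$ ($P{\left(K \right)} = -11 - 15 = -26$)
$\frac{1}{P{\left(t{\left(f \right)} \right)} + h} = \frac{1}{-26 - 48} = \frac{1}{-74} = - \frac{1}{74}$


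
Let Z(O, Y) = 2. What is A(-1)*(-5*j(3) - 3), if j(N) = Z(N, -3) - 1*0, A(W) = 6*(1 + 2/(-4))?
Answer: -39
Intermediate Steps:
A(W) = 3 (A(W) = 6*(1 + 2*(-¼)) = 6*(1 - ½) = 6*(½) = 3)
j(N) = 2 (j(N) = 2 - 1*0 = 2 + 0 = 2)
A(-1)*(-5*j(3) - 3) = 3*(-5*2 - 3) = 3*(-10 - 3) = 3*(-13) = -39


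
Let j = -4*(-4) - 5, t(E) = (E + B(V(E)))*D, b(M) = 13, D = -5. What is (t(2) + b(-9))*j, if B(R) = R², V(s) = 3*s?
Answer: -1947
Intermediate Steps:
t(E) = -45*E² - 5*E (t(E) = (E + (3*E)²)*(-5) = (E + 9*E²)*(-5) = -45*E² - 5*E)
j = 11 (j = 16 - 5 = 11)
(t(2) + b(-9))*j = (5*2*(-1 - 9*2) + 13)*11 = (5*2*(-1 - 18) + 13)*11 = (5*2*(-19) + 13)*11 = (-190 + 13)*11 = -177*11 = -1947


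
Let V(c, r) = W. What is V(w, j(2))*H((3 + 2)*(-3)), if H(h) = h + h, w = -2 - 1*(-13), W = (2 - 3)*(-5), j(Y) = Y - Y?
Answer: -150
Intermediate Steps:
j(Y) = 0
W = 5 (W = -1*(-5) = 5)
w = 11 (w = -2 + 13 = 11)
V(c, r) = 5
H(h) = 2*h
V(w, j(2))*H((3 + 2)*(-3)) = 5*(2*((3 + 2)*(-3))) = 5*(2*(5*(-3))) = 5*(2*(-15)) = 5*(-30) = -150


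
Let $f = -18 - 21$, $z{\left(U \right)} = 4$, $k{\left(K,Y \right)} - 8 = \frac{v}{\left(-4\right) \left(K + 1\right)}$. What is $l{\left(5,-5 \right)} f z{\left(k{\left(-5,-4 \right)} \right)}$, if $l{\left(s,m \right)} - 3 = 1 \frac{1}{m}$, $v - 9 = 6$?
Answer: $- \frac{2184}{5} \approx -436.8$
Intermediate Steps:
$v = 15$ ($v = 9 + 6 = 15$)
$k{\left(K,Y \right)} = 8 + \frac{15}{-4 - 4 K}$ ($k{\left(K,Y \right)} = 8 + \frac{15}{\left(-4\right) \left(K + 1\right)} = 8 + \frac{15}{\left(-4\right) \left(1 + K\right)} = 8 + \frac{15}{-4 - 4 K}$)
$f = -39$ ($f = -18 - 21 = -39$)
$l{\left(s,m \right)} = 3 + \frac{1}{m}$ ($l{\left(s,m \right)} = 3 + 1 \frac{1}{m} = 3 + \frac{1}{m}$)
$l{\left(5,-5 \right)} f z{\left(k{\left(-5,-4 \right)} \right)} = \left(3 + \frac{1}{-5}\right) \left(-39\right) 4 = \left(3 - \frac{1}{5}\right) \left(-39\right) 4 = \frac{14}{5} \left(-39\right) 4 = \left(- \frac{546}{5}\right) 4 = - \frac{2184}{5}$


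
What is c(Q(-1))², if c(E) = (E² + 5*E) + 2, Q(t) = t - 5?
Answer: 64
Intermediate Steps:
Q(t) = -5 + t
c(E) = 2 + E² + 5*E
c(Q(-1))² = (2 + (-5 - 1)² + 5*(-5 - 1))² = (2 + (-6)² + 5*(-6))² = (2 + 36 - 30)² = 8² = 64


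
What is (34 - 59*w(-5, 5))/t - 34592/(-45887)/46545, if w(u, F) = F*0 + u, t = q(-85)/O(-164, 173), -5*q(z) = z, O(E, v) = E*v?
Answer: -19936483107462956/36308777055 ≈ -5.4908e+5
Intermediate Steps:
q(z) = -z/5
t = -17/28372 (t = (-⅕*(-85))/((-164*173)) = 17/(-28372) = 17*(-1/28372) = -17/28372 ≈ -0.00059918)
w(u, F) = u (w(u, F) = 0 + u = u)
(34 - 59*w(-5, 5))/t - 34592/(-45887)/46545 = (34 - 59*(-5))/(-17/28372) - 34592/(-45887)/46545 = (34 + 295)*(-28372/17) - 34592*(-1/45887)*(1/46545) = 329*(-28372/17) + (34592/45887)*(1/46545) = -9334388/17 + 34592/2135810415 = -19936483107462956/36308777055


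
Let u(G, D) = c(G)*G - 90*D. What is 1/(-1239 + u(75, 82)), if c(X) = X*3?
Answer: 1/8256 ≈ 0.00012112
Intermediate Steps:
c(X) = 3*X
u(G, D) = -90*D + 3*G² (u(G, D) = (3*G)*G - 90*D = 3*G² - 90*D = -90*D + 3*G²)
1/(-1239 + u(75, 82)) = 1/(-1239 + (-90*82 + 3*75²)) = 1/(-1239 + (-7380 + 3*5625)) = 1/(-1239 + (-7380 + 16875)) = 1/(-1239 + 9495) = 1/8256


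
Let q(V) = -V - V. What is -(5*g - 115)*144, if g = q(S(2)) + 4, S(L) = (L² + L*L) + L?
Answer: 28080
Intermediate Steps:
S(L) = L + 2*L² (S(L) = (L² + L²) + L = 2*L² + L = L + 2*L²)
q(V) = -2*V
g = -16 (g = -4*(1 + 2*2) + 4 = -4*(1 + 4) + 4 = -4*5 + 4 = -2*10 + 4 = -20 + 4 = -16)
-(5*g - 115)*144 = -(5*(-16) - 115)*144 = -(-80 - 115)*144 = -(-195)*144 = -1*(-28080) = 28080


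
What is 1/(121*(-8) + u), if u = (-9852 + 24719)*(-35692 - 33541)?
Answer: -1/1029287979 ≈ -9.7154e-10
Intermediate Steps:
u = -1029287011 (u = 14867*(-69233) = -1029287011)
1/(121*(-8) + u) = 1/(121*(-8) - 1029287011) = 1/(-968 - 1029287011) = 1/(-1029287979) = -1/1029287979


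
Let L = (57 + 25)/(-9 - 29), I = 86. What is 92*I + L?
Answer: 150287/19 ≈ 7909.8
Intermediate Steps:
L = -41/19 (L = 82/(-38) = 82*(-1/38) = -41/19 ≈ -2.1579)
92*I + L = 92*86 - 41/19 = 7912 - 41/19 = 150287/19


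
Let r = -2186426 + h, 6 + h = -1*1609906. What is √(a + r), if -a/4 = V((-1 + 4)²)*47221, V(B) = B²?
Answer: I*√19095942 ≈ 4369.9*I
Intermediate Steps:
h = -1609912 (h = -6 - 1*1609906 = -6 - 1609906 = -1609912)
a = -15299604 (a = -4*((-1 + 4)²)²*47221 = -4*(3²)²*47221 = -4*9²*47221 = -324*47221 = -4*3824901 = -15299604)
r = -3796338 (r = -2186426 - 1609912 = -3796338)
√(a + r) = √(-15299604 - 3796338) = √(-19095942) = I*√19095942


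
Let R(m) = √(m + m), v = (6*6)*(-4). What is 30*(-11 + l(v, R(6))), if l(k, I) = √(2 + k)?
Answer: -330 + 30*I*√142 ≈ -330.0 + 357.49*I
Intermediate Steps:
v = -144 (v = 36*(-4) = -144)
R(m) = √2*√m (R(m) = √(2*m) = √2*√m)
30*(-11 + l(v, R(6))) = 30*(-11 + √(2 - 144)) = 30*(-11 + √(-142)) = 30*(-11 + I*√142) = -330 + 30*I*√142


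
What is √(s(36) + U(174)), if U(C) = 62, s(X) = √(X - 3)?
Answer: √(62 + √33) ≈ 8.2307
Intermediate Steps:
s(X) = √(-3 + X)
√(s(36) + U(174)) = √(√(-3 + 36) + 62) = √(√33 + 62) = √(62 + √33)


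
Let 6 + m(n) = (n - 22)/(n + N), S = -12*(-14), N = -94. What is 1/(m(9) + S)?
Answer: 85/13783 ≈ 0.0061670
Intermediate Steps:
S = 168
m(n) = -6 + (-22 + n)/(-94 + n) (m(n) = -6 + (n - 22)/(n - 94) = -6 + (-22 + n)/(-94 + n))
1/(m(9) + S) = 1/((542 - 5*9)/(-94 + 9) + 168) = 1/((542 - 45)/(-85) + 168) = 1/(-1/85*497 + 168) = 1/(-497/85 + 168) = 1/(13783/85) = 85/13783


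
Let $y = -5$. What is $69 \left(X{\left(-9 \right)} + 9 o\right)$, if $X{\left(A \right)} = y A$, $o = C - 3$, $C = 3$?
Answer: $3105$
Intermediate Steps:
$o = 0$ ($o = 3 - 3 = 0$)
$X{\left(A \right)} = - 5 A$
$69 \left(X{\left(-9 \right)} + 9 o\right) = 69 \left(\left(-5\right) \left(-9\right) + 9 \cdot 0\right) = 69 \left(45 + 0\right) = 69 \cdot 45 = 3105$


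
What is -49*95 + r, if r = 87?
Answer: -4568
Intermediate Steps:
-49*95 + r = -49*95 + 87 = -4655 + 87 = -4568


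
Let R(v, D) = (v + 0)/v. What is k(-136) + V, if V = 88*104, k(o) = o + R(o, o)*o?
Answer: 8880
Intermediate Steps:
R(v, D) = 1 (R(v, D) = v/v = 1)
k(o) = 2*o (k(o) = o + 1*o = o + o = 2*o)
V = 9152
k(-136) + V = 2*(-136) + 9152 = -272 + 9152 = 8880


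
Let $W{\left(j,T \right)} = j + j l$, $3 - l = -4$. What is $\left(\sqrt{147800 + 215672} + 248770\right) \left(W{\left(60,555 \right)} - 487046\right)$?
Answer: $-121043023820 - 1946264 \sqrt{22717} \approx -1.2134 \cdot 10^{11}$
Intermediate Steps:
$l = 7$ ($l = 3 - -4 = 3 + 4 = 7$)
$W{\left(j,T \right)} = 8 j$ ($W{\left(j,T \right)} = j + j 7 = j + 7 j = 8 j$)
$\left(\sqrt{147800 + 215672} + 248770\right) \left(W{\left(60,555 \right)} - 487046\right) = \left(\sqrt{147800 + 215672} + 248770\right) \left(8 \cdot 60 - 487046\right) = \left(\sqrt{363472} + 248770\right) \left(480 - 487046\right) = \left(4 \sqrt{22717} + 248770\right) \left(-486566\right) = \left(248770 + 4 \sqrt{22717}\right) \left(-486566\right) = -121043023820 - 1946264 \sqrt{22717}$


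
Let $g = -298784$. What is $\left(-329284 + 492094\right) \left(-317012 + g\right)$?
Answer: $-100257746760$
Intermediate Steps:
$\left(-329284 + 492094\right) \left(-317012 + g\right) = \left(-329284 + 492094\right) \left(-317012 - 298784\right) = 162810 \left(-615796\right) = -100257746760$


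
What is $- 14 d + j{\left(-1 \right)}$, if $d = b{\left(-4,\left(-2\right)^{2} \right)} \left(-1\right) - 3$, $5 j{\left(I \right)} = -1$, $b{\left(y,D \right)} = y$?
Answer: $- \frac{71}{5} \approx -14.2$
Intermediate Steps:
$j{\left(I \right)} = - \frac{1}{5}$ ($j{\left(I \right)} = \frac{1}{5} \left(-1\right) = - \frac{1}{5}$)
$d = 1$ ($d = \left(-4\right) \left(-1\right) - 3 = 4 - 3 = 1$)
$- 14 d + j{\left(-1 \right)} = \left(-14\right) 1 - \frac{1}{5} = -14 - \frac{1}{5} = - \frac{71}{5}$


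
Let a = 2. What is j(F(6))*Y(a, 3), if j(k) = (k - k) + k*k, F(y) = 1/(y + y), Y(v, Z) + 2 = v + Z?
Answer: 1/48 ≈ 0.020833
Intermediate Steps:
Y(v, Z) = -2 + Z + v (Y(v, Z) = -2 + (v + Z) = -2 + (Z + v) = -2 + Z + v)
F(y) = 1/(2*y)
j(k) = k² (j(k) = 0 + k² = k²)
j(F(6))*Y(a, 3) = ((½)/6)²*(-2 + 3 + 2) = ((½)*(⅙))²*3 = (1/12)²*3 = (1/144)*3 = 1/48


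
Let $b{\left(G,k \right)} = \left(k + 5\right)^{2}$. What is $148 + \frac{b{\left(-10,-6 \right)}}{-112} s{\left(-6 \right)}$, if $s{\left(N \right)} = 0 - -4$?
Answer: $\frac{4143}{28} \approx 147.96$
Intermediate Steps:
$b{\left(G,k \right)} = \left(5 + k\right)^{2}$
$s{\left(N \right)} = 4$ ($s{\left(N \right)} = 0 + 4 = 4$)
$148 + \frac{b{\left(-10,-6 \right)}}{-112} s{\left(-6 \right)} = 148 + \frac{\left(5 - 6\right)^{2}}{-112} \cdot 4 = 148 + \left(-1\right)^{2} \left(- \frac{1}{112}\right) 4 = 148 + 1 \left(- \frac{1}{112}\right) 4 = 148 - \frac{1}{28} = \frac{4143}{28}$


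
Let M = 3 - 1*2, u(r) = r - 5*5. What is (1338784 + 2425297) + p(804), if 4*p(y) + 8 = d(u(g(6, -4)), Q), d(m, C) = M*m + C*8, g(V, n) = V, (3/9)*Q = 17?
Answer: 15056705/4 ≈ 3.7642e+6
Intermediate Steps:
Q = 51 (Q = 3*17 = 51)
u(r) = -25 + r (u(r) = r - 25 = -25 + r)
M = 1 (M = 3 - 2 = 1)
d(m, C) = m + 8*C (d(m, C) = 1*m + C*8 = m + 8*C)
p(y) = 381/4 (p(y) = -2 + ((-25 + 6) + 8*51)/4 = -2 + (-19 + 408)/4 = -2 + (¼)*389 = -2 + 389/4 = 381/4)
(1338784 + 2425297) + p(804) = (1338784 + 2425297) + 381/4 = 3764081 + 381/4 = 15056705/4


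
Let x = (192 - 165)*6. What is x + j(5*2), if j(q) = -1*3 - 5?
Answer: 154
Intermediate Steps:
x = 162 (x = 27*6 = 162)
j(q) = -8 (j(q) = -3 - 5 = -8)
x + j(5*2) = 162 - 8 = 154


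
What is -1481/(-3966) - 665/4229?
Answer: 3625759/16772214 ≈ 0.21618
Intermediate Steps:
-1481/(-3966) - 665/4229 = -1481*(-1/3966) - 665*1/4229 = 1481/3966 - 665/4229 = 3625759/16772214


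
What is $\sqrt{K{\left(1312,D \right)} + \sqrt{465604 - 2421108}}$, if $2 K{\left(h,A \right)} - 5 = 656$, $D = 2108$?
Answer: $\frac{\sqrt{1322 + 16 i \sqrt{122219}}}{2} \approx 29.727 + 23.52 i$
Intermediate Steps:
$K{\left(h,A \right)} = \frac{661}{2}$ ($K{\left(h,A \right)} = \frac{5}{2} + \frac{1}{2} \cdot 656 = \frac{5}{2} + 328 = \frac{661}{2}$)
$\sqrt{K{\left(1312,D \right)} + \sqrt{465604 - 2421108}} = \sqrt{\frac{661}{2} + \sqrt{465604 - 2421108}} = \sqrt{\frac{661}{2} + \sqrt{-1955504}} = \sqrt{\frac{661}{2} + 4 i \sqrt{122219}}$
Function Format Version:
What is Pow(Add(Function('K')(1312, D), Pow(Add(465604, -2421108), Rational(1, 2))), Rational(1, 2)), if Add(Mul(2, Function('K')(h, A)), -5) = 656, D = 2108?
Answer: Mul(Rational(1, 2), Pow(Add(1322, Mul(16, I, Pow(122219, Rational(1, 2)))), Rational(1, 2))) ≈ Add(29.727, Mul(23.520, I))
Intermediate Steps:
Function('K')(h, A) = Rational(661, 2) (Function('K')(h, A) = Add(Rational(5, 2), Mul(Rational(1, 2), 656)) = Add(Rational(5, 2), 328) = Rational(661, 2))
Pow(Add(Function('K')(1312, D), Pow(Add(465604, -2421108), Rational(1, 2))), Rational(1, 2)) = Pow(Add(Rational(661, 2), Pow(Add(465604, -2421108), Rational(1, 2))), Rational(1, 2)) = Pow(Add(Rational(661, 2), Pow(-1955504, Rational(1, 2))), Rational(1, 2)) = Pow(Add(Rational(661, 2), Mul(4, I, Pow(122219, Rational(1, 2)))), Rational(1, 2))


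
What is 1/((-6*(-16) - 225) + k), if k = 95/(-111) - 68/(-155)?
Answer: -17205/2226622 ≈ -0.0077270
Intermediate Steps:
k = -7177/17205 (k = 95*(-1/111) - 68*(-1/155) = -95/111 + 68/155 = -7177/17205 ≈ -0.41715)
1/((-6*(-16) - 225) + k) = 1/((-6*(-16) - 225) - 7177/17205) = 1/((96 - 225) - 7177/17205) = 1/(-129 - 7177/17205) = 1/(-2226622/17205) = -17205/2226622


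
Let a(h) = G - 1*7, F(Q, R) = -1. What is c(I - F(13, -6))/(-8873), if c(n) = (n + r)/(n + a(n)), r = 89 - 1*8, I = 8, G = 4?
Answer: -15/8873 ≈ -0.0016905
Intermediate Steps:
r = 81 (r = 89 - 8 = 81)
a(h) = -3 (a(h) = 4 - 1*7 = 4 - 7 = -3)
c(n) = (81 + n)/(-3 + n) (c(n) = (n + 81)/(n - 3) = (81 + n)/(-3 + n))
c(I - F(13, -6))/(-8873) = ((81 + (8 - 1*(-1)))/(-3 + (8 - 1*(-1))))/(-8873) = ((81 + (8 + 1))/(-3 + (8 + 1)))*(-1/8873) = ((81 + 9)/(-3 + 9))*(-1/8873) = (90/6)*(-1/8873) = ((⅙)*90)*(-1/8873) = 15*(-1/8873) = -15/8873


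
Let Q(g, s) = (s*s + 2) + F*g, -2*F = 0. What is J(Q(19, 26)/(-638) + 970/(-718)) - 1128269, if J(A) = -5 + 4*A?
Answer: -129212172418/114521 ≈ -1.1283e+6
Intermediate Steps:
F = 0 (F = -½*0 = 0)
Q(g, s) = 2 + s² (Q(g, s) = (s*s + 2) + 0*g = (s² + 2) + 0 = (2 + s²) + 0 = 2 + s²)
J(Q(19, 26)/(-638) + 970/(-718)) - 1128269 = (-5 + 4*((2 + 26²)/(-638) + 970/(-718))) - 1128269 = (-5 + 4*((2 + 676)*(-1/638) + 970*(-1/718))) - 1128269 = (-5 + 4*(678*(-1/638) - 485/359)) - 1128269 = (-5 + 4*(-339/319 - 485/359)) - 1128269 = (-5 + 4*(-276416/114521)) - 1128269 = (-5 - 1105664/114521) - 1128269 = -1678269/114521 - 1128269 = -129212172418/114521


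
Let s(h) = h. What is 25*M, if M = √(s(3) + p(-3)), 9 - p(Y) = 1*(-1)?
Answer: 25*√13 ≈ 90.139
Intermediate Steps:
p(Y) = 10 (p(Y) = 9 - (-1) = 9 - 1*(-1) = 9 + 1 = 10)
M = √13 (M = √(3 + 10) = √13 ≈ 3.6056)
25*M = 25*√13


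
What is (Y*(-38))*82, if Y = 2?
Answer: -6232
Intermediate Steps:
(Y*(-38))*82 = (2*(-38))*82 = -76*82 = -6232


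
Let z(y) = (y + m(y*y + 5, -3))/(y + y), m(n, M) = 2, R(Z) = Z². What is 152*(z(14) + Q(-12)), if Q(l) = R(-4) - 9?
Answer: 8056/7 ≈ 1150.9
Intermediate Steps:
Q(l) = 7 (Q(l) = (-4)² - 9 = 16 - 9 = 7)
z(y) = (2 + y)/(2*y) (z(y) = (y + 2)/(y + y) = (2 + y)/((2*y)) = (2 + y)*(1/(2*y)) = (2 + y)/(2*y))
152*(z(14) + Q(-12)) = 152*((½)*(2 + 14)/14 + 7) = 152*((½)*(1/14)*16 + 7) = 152*(4/7 + 7) = 152*(53/7) = 8056/7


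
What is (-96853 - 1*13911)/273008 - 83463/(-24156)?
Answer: 104741935/34347819 ≈ 3.0494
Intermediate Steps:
(-96853 - 1*13911)/273008 - 83463/(-24156) = (-96853 - 13911)*(1/273008) - 83463*(-1/24156) = -110764*1/273008 + 27821/8052 = -27691/68252 + 27821/8052 = 104741935/34347819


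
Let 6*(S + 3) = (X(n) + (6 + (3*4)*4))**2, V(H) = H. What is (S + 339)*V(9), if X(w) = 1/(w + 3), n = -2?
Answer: 15123/2 ≈ 7561.5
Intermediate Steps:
X(w) = 1/(3 + w)
S = 3007/6 (S = -3 + (1/(3 - 2) + (6 + (3*4)*4))**2/6 = -3 + (1/1 + (6 + 12*4))**2/6 = -3 + (1 + (6 + 48))**2/6 = -3 + (1 + 54)**2/6 = -3 + (1/6)*55**2 = -3 + (1/6)*3025 = -3 + 3025/6 = 3007/6 ≈ 501.17)
(S + 339)*V(9) = (3007/6 + 339)*9 = (5041/6)*9 = 15123/2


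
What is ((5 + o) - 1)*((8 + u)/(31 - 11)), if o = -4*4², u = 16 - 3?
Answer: -63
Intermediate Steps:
u = 13
o = -64 (o = -4*16 = -64)
((5 + o) - 1)*((8 + u)/(31 - 11)) = ((5 - 64) - 1)*((8 + 13)/(31 - 11)) = (-59 - 1)*(21/20) = -1260/20 = -60*21/20 = -63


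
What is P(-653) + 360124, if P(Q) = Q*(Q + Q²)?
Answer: -277658544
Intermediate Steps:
P(-653) + 360124 = (-653)²*(1 - 653) + 360124 = 426409*(-652) + 360124 = -278018668 + 360124 = -277658544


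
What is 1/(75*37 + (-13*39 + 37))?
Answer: 1/2305 ≈ 0.00043384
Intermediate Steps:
1/(75*37 + (-13*39 + 37)) = 1/(2775 + (-507 + 37)) = 1/(2775 - 470) = 1/2305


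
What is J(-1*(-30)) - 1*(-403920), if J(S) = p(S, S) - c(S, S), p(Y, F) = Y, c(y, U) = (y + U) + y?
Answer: 403860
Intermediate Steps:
c(y, U) = U + 2*y (c(y, U) = (U + y) + y = U + 2*y)
J(S) = -2*S (J(S) = S - (S + 2*S) = S - 3*S = -2*S)
J(-1*(-30)) - 1*(-403920) = -(-2)*(-30) - 1*(-403920) = -2*30 + 403920 = -60 + 403920 = 403860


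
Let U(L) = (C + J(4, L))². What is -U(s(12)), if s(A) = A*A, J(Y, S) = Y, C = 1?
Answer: -25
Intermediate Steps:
s(A) = A²
U(L) = 25 (U(L) = (1 + 4)² = 5² = 25)
-U(s(12)) = -1*25 = -25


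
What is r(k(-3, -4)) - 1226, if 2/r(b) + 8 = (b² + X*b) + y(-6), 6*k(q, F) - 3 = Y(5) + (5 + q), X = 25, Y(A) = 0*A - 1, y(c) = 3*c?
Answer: -49049/40 ≈ -1226.2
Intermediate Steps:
Y(A) = -1 (Y(A) = 0 - 1 = -1)
k(q, F) = 7/6 + q/6 (k(q, F) = ½ + (-1 + (5 + q))/6 = ½ + (4 + q)/6 = ½ + (⅔ + q/6) = 7/6 + q/6)
r(b) = 2/(-26 + b² + 25*b) (r(b) = 2/(-8 + ((b² + 25*b) + 3*(-6))) = 2/(-8 + ((b² + 25*b) - 18)) = 2/(-8 + (-18 + b² + 25*b)) = 2/(-26 + b² + 25*b))
r(k(-3, -4)) - 1226 = 2/(-26 + (7/6 + (⅙)*(-3))² + 25*(7/6 + (⅙)*(-3))) - 1226 = 2/(-26 + (7/6 - ½)² + 25*(7/6 - ½)) - 1226 = 2/(-26 + (⅔)² + 25*(⅔)) - 1226 = 2/(-26 + 4/9 + 50/3) - 1226 = 2/(-80/9) - 1226 = 2*(-9/80) - 1226 = -9/40 - 1226 = -49049/40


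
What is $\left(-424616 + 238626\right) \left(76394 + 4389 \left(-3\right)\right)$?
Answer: $-11759589730$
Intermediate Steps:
$\left(-424616 + 238626\right) \left(76394 + 4389 \left(-3\right)\right) = - 185990 \left(76394 - 13167\right) = \left(-185990\right) 63227 = -11759589730$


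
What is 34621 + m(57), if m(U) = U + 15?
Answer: 34693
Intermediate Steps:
m(U) = 15 + U
34621 + m(57) = 34621 + (15 + 57) = 34621 + 72 = 34693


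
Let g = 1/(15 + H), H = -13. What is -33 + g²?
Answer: -131/4 ≈ -32.750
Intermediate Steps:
g = ½ (g = 1/(15 - 13) = 1/2 = ½ ≈ 0.50000)
-33 + g² = -33 + (½)² = -33 + ¼ = -131/4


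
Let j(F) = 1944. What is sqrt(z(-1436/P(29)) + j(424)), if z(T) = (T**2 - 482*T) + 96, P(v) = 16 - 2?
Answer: 8*sqrt(47469)/7 ≈ 249.00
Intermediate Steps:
P(v) = 14
z(T) = 96 + T**2 - 482*T
sqrt(z(-1436/P(29)) + j(424)) = sqrt((96 + (-1436/14)**2 - (-692152)/14) + 1944) = sqrt((96 + (-1436*1/14)**2 - (-692152)/14) + 1944) = sqrt((96 + (-718/7)**2 - 482*(-718/7)) + 1944) = sqrt((96 + 515524/49 + 346076/7) + 1944) = sqrt(2942760/49 + 1944) = sqrt(3038016/49) = 8*sqrt(47469)/7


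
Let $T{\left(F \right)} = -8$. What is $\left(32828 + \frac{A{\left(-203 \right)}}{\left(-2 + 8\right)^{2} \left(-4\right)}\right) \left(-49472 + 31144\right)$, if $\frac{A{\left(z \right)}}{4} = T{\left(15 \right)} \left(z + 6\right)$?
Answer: $- \frac{5407823024}{9} \approx -6.0087 \cdot 10^{8}$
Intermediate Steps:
$A{\left(z \right)} = -192 - 32 z$ ($A{\left(z \right)} = 4 \left(- 8 \left(z + 6\right)\right) = 4 \left(- 8 \left(6 + z\right)\right) = 4 \left(-48 - 8 z\right) = -192 - 32 z$)
$\left(32828 + \frac{A{\left(-203 \right)}}{\left(-2 + 8\right)^{2} \left(-4\right)}\right) \left(-49472 + 31144\right) = \left(32828 + \frac{-192 - -6496}{\left(-2 + 8\right)^{2} \left(-4\right)}\right) \left(-49472 + 31144\right) = \left(32828 + \frac{-192 + 6496}{6^{2} \left(-4\right)}\right) \left(-18328\right) = \left(32828 + \frac{6304}{36 \left(-4\right)}\right) \left(-18328\right) = \left(32828 + \frac{6304}{-144}\right) \left(-18328\right) = \left(32828 + 6304 \left(- \frac{1}{144}\right)\right) \left(-18328\right) = \left(32828 - \frac{394}{9}\right) \left(-18328\right) = \frac{295058}{9} \left(-18328\right) = - \frac{5407823024}{9}$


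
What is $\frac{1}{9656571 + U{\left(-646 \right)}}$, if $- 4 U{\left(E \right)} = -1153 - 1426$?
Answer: $\frac{4}{38628863} \approx 1.0355 \cdot 10^{-7}$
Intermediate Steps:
$U{\left(E \right)} = \frac{2579}{4}$ ($U{\left(E \right)} = - \frac{-1153 - 1426}{4} = \left(- \frac{1}{4}\right) \left(-2579\right) = \frac{2579}{4}$)
$\frac{1}{9656571 + U{\left(-646 \right)}} = \frac{1}{9656571 + \frac{2579}{4}} = \frac{1}{\frac{38628863}{4}} = \frac{4}{38628863}$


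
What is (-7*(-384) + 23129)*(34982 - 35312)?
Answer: -8519610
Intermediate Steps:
(-7*(-384) + 23129)*(34982 - 35312) = (2688 + 23129)*(-330) = 25817*(-330) = -8519610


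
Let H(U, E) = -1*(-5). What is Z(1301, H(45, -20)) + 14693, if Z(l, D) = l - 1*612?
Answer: 15382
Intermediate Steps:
H(U, E) = 5
Z(l, D) = -612 + l (Z(l, D) = l - 612 = -612 + l)
Z(1301, H(45, -20)) + 14693 = (-612 + 1301) + 14693 = 689 + 14693 = 15382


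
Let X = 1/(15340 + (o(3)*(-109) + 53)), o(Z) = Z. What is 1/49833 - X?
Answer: -3863/83420442 ≈ -4.6308e-5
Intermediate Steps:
X = 1/15066 (X = 1/(15340 + (3*(-109) + 53)) = 1/(15340 + (-327 + 53)) = 1/(15340 - 274) = 1/15066 ≈ 6.6375e-5)
1/49833 - X = 1/49833 - 1*1/15066 = 1/49833 - 1/15066 = -3863/83420442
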